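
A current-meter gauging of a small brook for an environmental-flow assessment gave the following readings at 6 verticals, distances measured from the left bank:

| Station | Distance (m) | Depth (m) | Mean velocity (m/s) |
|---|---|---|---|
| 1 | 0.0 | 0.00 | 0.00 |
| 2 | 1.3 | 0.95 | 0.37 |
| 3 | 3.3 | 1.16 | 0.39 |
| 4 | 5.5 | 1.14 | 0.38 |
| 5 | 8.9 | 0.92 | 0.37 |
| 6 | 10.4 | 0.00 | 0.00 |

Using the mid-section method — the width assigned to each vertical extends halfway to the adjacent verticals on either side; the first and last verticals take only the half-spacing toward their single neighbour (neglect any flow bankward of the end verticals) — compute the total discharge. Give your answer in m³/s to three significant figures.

3.58 m³/s

w_2 = (3.3 − 0.0)/2 = 1.65 m; q_2 = 0.37 × 0.95 × 1.65 = 0.5800 m³/s
w_3 = (5.5 − 1.3)/2 = 2.1 m; q_3 = 0.39 × 1.16 × 2.1 = 0.9500 m³/s
w_4 = (8.9 − 3.3)/2 = 2.8 m; q_4 = 0.38 × 1.14 × 2.8 = 1.213 m³/s
w_5 = (10.4 − 5.5)/2 = 2.45 m; q_5 = 0.37 × 0.92 × 2.45 = 0.8340 m³/s
Stations 1, 6 contribute zero (depth or velocity is 0).
Q = Σ qᵢ = 3.577 m³/s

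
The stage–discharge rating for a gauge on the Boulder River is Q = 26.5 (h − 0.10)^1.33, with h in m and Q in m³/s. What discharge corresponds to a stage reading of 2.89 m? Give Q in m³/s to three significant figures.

104 m³/s

Q = 26.5 × (2.89 − 0.10)^1.33 = 26.5 × 2.79^1.33 = 103.7 m³/s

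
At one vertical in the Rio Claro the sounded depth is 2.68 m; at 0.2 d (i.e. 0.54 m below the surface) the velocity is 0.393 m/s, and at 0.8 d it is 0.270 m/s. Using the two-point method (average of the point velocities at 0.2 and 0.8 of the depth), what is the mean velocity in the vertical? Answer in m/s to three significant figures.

v̄ = (0.393 + 0.270) / 2 = 0.3315 m/s

0.332 m/s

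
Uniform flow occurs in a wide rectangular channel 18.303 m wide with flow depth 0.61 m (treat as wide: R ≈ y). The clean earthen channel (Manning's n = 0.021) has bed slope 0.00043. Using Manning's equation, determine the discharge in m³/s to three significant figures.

7.93 m³/s

A = b·y = 18.303 × 0.61 = 11.16 m²
Wide channel: R ≈ y = 0.61 m
Q = (1/n)·A·R^(2/3)·S^(1/2) = (1/0.021) × 11.16 × 0.6100^(2/3) × 0.00043^(1/2) = 7.930 m³/s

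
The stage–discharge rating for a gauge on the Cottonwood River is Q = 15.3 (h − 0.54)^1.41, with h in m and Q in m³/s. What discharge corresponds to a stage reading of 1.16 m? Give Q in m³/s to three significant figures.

Q = 15.3 × (1.16 − 0.54)^1.41 = 15.3 × 0.62^1.41 = 7.798 m³/s

7.80 m³/s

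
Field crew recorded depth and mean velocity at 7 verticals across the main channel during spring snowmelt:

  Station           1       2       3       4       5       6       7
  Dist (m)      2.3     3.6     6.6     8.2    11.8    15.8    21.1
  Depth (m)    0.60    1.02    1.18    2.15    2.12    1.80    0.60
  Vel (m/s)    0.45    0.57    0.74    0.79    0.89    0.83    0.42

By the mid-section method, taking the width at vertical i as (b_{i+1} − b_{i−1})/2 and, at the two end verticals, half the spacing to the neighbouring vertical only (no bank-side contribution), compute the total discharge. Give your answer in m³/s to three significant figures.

22.6 m³/s

w_1 = (3.6 − 2.3)/2 = 0.65 m; q_1 = 0.45 × 0.60 × 0.65 = 0.1755 m³/s
w_2 = (6.6 − 2.3)/2 = 2.15 m; q_2 = 0.57 × 1.02 × 2.15 = 1.250 m³/s
w_3 = (8.2 − 3.6)/2 = 2.3 m; q_3 = 0.74 × 1.18 × 2.3 = 2.008 m³/s
w_4 = (11.8 − 6.6)/2 = 2.6 m; q_4 = 0.79 × 2.15 × 2.6 = 4.416 m³/s
w_5 = (15.8 − 8.2)/2 = 3.8 m; q_5 = 0.89 × 2.12 × 3.8 = 7.170 m³/s
w_6 = (21.1 − 11.8)/2 = 4.65 m; q_6 = 0.83 × 1.80 × 4.65 = 6.947 m³/s
w_7 = (21.1 − 15.8)/2 = 2.65 m; q_7 = 0.42 × 0.60 × 2.65 = 0.6678 m³/s
Q = Σ qᵢ = 22.63 m³/s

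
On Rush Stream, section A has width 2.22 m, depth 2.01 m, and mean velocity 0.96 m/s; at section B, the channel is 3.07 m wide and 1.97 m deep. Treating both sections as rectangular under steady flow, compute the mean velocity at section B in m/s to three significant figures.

0.708 m/s

Q = A₁V₁ = (2.22×2.01) × 0.96 = 4.284 m³/s
A₂ = 3.07 × 1.97 = 6.048 m²
V₂ = Q/A₂ = 4.284/6.048 = 0.7083 m/s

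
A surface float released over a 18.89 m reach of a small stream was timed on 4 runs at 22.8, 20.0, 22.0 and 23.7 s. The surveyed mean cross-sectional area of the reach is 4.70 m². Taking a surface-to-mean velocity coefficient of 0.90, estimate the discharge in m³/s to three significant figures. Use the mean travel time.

t̄ = (22.8 + 20.0 + 22.0 + 23.7) / 4 = 22.125 s
v_surface = L / t̄ = 18.89 / 22.125 = 0.8538 m/s
v_mean = 0.90 × 0.8538 = 0.7684 m/s
Q = A × v_mean = 4.70 × 0.7684 = 3.612 m³/s

3.61 m³/s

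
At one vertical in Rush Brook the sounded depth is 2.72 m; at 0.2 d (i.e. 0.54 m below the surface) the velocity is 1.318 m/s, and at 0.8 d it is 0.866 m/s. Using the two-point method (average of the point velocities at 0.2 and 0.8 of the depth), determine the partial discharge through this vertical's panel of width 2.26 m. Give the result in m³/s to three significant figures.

6.71 m³/s

v̄ = (1.318 + 0.866) / 2 = 1.092 m/s
q = v̄ × d × w = 1.092 × 2.72 × 2.26 = 6.713 m³/s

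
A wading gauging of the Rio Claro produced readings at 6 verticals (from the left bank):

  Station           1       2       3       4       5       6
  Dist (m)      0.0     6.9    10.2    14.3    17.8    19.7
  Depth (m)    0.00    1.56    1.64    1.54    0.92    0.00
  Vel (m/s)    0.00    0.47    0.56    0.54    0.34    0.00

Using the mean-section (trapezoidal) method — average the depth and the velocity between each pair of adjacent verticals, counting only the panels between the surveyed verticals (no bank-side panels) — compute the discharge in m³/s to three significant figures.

Panel 1-2: Δb = 6.9 m, d̄ = (0.00+1.56)/2 = 0.78, v̄ = (0.00+0.47)/2 = 0.235 → q = 6.9×0.78×0.235 = 1.265 m³/s
Panel 2-3: Δb = 3.3 m, d̄ = (1.56+1.64)/2 = 1.6, v̄ = (0.47+0.56)/2 = 0.515 → q = 3.3×1.6×0.515 = 2.719 m³/s
Panel 3-4: Δb = 4.1 m, d̄ = (1.64+1.54)/2 = 1.59, v̄ = (0.56+0.54)/2 = 0.55 → q = 4.1×1.59×0.55 = 3.585 m³/s
Panel 4-5: Δb = 3.5 m, d̄ = (1.54+0.92)/2 = 1.23, v̄ = (0.54+0.34)/2 = 0.44 → q = 3.5×1.23×0.44 = 1.894 m³/s
Panel 5-6: Δb = 1.9 m, d̄ = (0.92+0.00)/2 = 0.46, v̄ = (0.34+0.00)/2 = 0.17 → q = 1.9×0.46×0.17 = 0.1486 m³/s
Q = Σ q = 9.612 m³/s

9.61 m³/s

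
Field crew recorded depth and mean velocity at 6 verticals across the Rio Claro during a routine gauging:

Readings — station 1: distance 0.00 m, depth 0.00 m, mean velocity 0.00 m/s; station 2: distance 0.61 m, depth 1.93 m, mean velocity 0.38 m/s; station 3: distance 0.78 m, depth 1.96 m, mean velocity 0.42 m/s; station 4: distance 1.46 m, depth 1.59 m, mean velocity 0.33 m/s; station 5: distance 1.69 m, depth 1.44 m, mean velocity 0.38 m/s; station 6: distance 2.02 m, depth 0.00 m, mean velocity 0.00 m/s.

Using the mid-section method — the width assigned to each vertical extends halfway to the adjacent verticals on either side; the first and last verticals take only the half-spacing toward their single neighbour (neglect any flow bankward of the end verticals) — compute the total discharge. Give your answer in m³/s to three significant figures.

w_2 = (0.78 − 0.00)/2 = 0.39 m; q_2 = 0.38 × 1.93 × 0.39 = 0.2860 m³/s
w_3 = (1.46 − 0.61)/2 = 0.425 m; q_3 = 0.42 × 1.96 × 0.425 = 0.3499 m³/s
w_4 = (1.69 − 0.78)/2 = 0.455 m; q_4 = 0.33 × 1.59 × 0.455 = 0.2387 m³/s
w_5 = (2.02 − 1.46)/2 = 0.28 m; q_5 = 0.38 × 1.44 × 0.28 = 0.1532 m³/s
Stations 1, 6 contribute zero (depth or velocity is 0).
Q = Σ qᵢ = 1.028 m³/s

1.03 m³/s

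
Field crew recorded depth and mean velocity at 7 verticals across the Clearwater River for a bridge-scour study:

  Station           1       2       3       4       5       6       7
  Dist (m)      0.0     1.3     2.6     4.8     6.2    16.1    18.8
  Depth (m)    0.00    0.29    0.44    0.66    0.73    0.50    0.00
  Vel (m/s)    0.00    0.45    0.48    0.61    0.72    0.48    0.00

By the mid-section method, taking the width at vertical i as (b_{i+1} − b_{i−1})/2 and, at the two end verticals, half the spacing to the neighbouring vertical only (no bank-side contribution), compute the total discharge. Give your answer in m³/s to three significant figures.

w_2 = (2.6 − 0.0)/2 = 1.3 m; q_2 = 0.45 × 0.29 × 1.3 = 0.1697 m³/s
w_3 = (4.8 − 1.3)/2 = 1.75 m; q_3 = 0.48 × 0.44 × 1.75 = 0.3696 m³/s
w_4 = (6.2 − 2.6)/2 = 1.8 m; q_4 = 0.61 × 0.66 × 1.8 = 0.7247 m³/s
w_5 = (16.1 − 4.8)/2 = 5.65 m; q_5 = 0.72 × 0.73 × 5.65 = 2.970 m³/s
w_6 = (18.8 − 6.2)/2 = 6.3 m; q_6 = 0.48 × 0.50 × 6.3 = 1.512 m³/s
Stations 1, 7 contribute zero (depth or velocity is 0).
Q = Σ qᵢ = 5.746 m³/s

5.75 m³/s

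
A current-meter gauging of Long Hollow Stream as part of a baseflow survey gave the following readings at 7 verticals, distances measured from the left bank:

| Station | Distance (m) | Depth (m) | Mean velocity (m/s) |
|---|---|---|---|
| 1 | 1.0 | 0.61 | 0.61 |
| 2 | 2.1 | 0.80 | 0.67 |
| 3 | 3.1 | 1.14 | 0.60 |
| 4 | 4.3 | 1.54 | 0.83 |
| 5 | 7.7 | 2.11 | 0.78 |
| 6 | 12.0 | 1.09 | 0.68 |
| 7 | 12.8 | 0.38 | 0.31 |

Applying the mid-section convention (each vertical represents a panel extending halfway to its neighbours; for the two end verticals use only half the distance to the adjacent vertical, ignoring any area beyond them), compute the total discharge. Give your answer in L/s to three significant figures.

w_1 = (2.1 − 1.0)/2 = 0.55 m; q_1 = 0.61 × 0.61 × 0.55 = 0.2047 m³/s
w_2 = (3.1 − 1.0)/2 = 1.05 m; q_2 = 0.67 × 0.80 × 1.05 = 0.5628 m³/s
w_3 = (4.3 − 2.1)/2 = 1.1 m; q_3 = 0.60 × 1.14 × 1.1 = 0.7524 m³/s
w_4 = (7.7 − 3.1)/2 = 2.3 m; q_4 = 0.83 × 1.54 × 2.3 = 2.940 m³/s
w_5 = (12.0 − 4.3)/2 = 3.85 m; q_5 = 0.78 × 2.11 × 3.85 = 6.336 m³/s
w_6 = (12.8 − 7.7)/2 = 2.55 m; q_6 = 0.68 × 1.09 × 2.55 = 1.890 m³/s
w_7 = (12.8 − 12.0)/2 = 0.4 m; q_7 = 0.31 × 0.38 × 0.4 = 0.04712 m³/s
Q = Σ qᵢ = 12.73 m³/s
= 12.73 × 1000 = 12730 L/s

12700 L/s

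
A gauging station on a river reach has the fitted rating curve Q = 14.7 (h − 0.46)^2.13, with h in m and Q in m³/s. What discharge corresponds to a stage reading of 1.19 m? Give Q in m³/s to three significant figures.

7.52 m³/s

Q = 14.7 × (1.19 − 0.46)^2.13 = 14.7 × 0.73^2.13 = 7.520 m³/s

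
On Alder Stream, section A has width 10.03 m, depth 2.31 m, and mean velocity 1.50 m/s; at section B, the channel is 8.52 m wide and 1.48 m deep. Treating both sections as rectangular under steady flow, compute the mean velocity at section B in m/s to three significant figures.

Q = A₁V₁ = (10.03×2.31) × 1.50 = 34.75 m³/s
A₂ = 8.52 × 1.48 = 12.61 m²
V₂ = Q/A₂ = 34.75/12.61 = 2.756 m/s

2.76 m/s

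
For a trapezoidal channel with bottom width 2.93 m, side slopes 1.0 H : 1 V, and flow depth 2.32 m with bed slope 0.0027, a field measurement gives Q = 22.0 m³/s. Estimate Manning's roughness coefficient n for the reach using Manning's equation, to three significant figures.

A = (b + z·y)·y = (2.93 + 1.0×2.32)×2.32 = 12.18 m²
P = b + 2y√(1+z²) = 2.93 + 2×2.32×√(1+1.0²) = 9.492 m
R = A/P = 12.18/9.492 = 1.283 m
n = (1/Q)·A·R^(2/3)·S^(1/2) = (1/22.0) × 12.18 × 1.181 × 0.05196 = 0.03397

0.0340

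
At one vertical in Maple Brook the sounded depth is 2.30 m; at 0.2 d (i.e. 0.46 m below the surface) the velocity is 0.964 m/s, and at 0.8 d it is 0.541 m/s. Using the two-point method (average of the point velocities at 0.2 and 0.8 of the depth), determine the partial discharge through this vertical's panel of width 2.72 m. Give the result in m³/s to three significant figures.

v̄ = (0.964 + 0.541) / 2 = 0.7525 m/s
q = v̄ × d × w = 0.7525 × 2.30 × 2.72 = 4.708 m³/s

4.71 m³/s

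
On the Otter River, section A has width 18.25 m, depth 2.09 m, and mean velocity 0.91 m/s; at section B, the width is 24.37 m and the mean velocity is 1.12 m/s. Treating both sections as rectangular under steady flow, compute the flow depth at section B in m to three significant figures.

Q = A₁V₁ = (18.25×2.09) × 0.91 = 34.71 m³/s
d₂ = Q/(b₂ V₂) = 34.71/(24.37×1.12) = 1.272 m

1.27 m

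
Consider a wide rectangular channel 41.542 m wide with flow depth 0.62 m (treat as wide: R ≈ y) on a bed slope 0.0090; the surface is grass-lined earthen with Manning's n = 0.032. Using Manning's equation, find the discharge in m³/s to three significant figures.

55.5 m³/s

A = b·y = 41.542 × 0.62 = 25.76 m²
Wide channel: R ≈ y = 0.62 m
Q = (1/n)·A·R^(2/3)·S^(1/2) = (1/0.032) × 25.76 × 0.6200^(2/3) × 0.0090^(1/2) = 55.52 m³/s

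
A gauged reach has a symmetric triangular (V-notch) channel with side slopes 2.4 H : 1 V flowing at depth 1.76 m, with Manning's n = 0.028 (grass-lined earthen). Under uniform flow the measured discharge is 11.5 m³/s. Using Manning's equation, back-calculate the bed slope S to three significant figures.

0.00248

A = z·y² = 2.4×1.76² = 7.434 m²
P = 2y√(1+z²) = 2×1.76×√(1+2.4²) = 9.152 m
R = A/P = 7.434/9.152 = 0.8123 m
S = (Q·n / (1·A·R^(2/3)))² = (11.5×0.028 / (1×7.434×0.8706))² = 0.002475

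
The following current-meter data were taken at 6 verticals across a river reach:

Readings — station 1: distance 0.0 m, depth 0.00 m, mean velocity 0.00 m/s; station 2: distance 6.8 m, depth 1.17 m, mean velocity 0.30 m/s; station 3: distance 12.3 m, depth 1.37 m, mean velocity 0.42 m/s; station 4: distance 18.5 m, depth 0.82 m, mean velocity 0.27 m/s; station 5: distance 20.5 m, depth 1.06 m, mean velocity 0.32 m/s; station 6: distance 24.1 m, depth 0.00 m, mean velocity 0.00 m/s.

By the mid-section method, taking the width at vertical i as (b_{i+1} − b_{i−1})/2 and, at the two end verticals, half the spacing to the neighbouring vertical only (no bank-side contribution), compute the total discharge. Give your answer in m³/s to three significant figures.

w_2 = (12.3 − 0.0)/2 = 6.15 m; q_2 = 0.30 × 1.17 × 6.15 = 2.159 m³/s
w_3 = (18.5 − 6.8)/2 = 5.85 m; q_3 = 0.42 × 1.37 × 5.85 = 3.366 m³/s
w_4 = (20.5 − 12.3)/2 = 4.1 m; q_4 = 0.27 × 0.82 × 4.1 = 0.9077 m³/s
w_5 = (24.1 − 18.5)/2 = 2.8 m; q_5 = 0.32 × 1.06 × 2.8 = 0.9498 m³/s
Stations 1, 6 contribute zero (depth or velocity is 0).
Q = Σ qᵢ = 7.382 m³/s

7.38 m³/s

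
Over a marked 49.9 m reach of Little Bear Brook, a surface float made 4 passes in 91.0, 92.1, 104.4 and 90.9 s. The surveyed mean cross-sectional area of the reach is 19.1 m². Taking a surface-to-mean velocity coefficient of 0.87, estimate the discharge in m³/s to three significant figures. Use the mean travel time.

8.77 m³/s

t̄ = (91.0 + 92.1 + 104.4 + 90.9) / 4 = 94.6 s
v_surface = L / t̄ = 49.9 / 94.6 = 0.5275 m/s
v_mean = 0.87 × 0.5275 = 0.4589 m/s
Q = A × v_mean = 19.1 × 0.4589 = 8.765 m³/s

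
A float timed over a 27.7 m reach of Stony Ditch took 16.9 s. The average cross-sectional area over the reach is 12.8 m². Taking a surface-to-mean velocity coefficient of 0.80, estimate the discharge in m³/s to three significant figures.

v_surface = L / t̄ = 27.7 / 16.9 = 1.639 m/s
v_mean = 0.80 × 1.639 = 1.311 m/s
Q = A × v_mean = 12.8 × 1.311 = 16.78 m³/s

16.8 m³/s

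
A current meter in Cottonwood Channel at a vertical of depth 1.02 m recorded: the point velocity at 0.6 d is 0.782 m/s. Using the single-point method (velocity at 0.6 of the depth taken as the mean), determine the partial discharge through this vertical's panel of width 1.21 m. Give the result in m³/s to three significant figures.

v̄ = v₀.₆ = 0.782 m/s
q = v̄ × d × w = 0.7820 × 1.02 × 1.21 = 0.9651 m³/s

0.965 m³/s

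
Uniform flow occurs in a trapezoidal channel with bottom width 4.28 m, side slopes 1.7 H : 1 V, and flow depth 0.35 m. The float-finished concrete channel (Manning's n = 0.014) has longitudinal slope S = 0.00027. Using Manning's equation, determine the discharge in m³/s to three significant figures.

A = (b + z·y)·y = (4.28 + 1.7×0.35)×0.35 = 1.706 m²
P = b + 2y√(1+z²) = 4.28 + 2×0.35×√(1+1.7²) = 5.661 m
R = A/P = 1.706/5.661 = 0.3014 m
Q = (1/n)·A·R^(2/3)·S^(1/2) = (1/0.014) × 1.706 × 0.3014^(2/3) × 0.00027^(1/2) = 0.9003 m³/s

0.900 m³/s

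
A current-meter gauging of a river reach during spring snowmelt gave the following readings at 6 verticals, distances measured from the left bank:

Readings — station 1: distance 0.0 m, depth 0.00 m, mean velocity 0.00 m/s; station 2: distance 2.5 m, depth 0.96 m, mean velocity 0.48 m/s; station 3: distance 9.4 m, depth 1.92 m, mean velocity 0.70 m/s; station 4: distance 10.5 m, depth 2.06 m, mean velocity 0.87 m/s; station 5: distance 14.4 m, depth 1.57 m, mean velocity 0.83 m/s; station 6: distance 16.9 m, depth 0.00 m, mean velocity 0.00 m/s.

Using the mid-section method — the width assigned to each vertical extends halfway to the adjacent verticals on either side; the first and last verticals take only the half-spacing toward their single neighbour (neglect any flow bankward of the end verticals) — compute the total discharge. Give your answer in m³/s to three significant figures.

w_2 = (9.4 − 0.0)/2 = 4.7 m; q_2 = 0.48 × 0.96 × 4.7 = 2.166 m³/s
w_3 = (10.5 − 2.5)/2 = 4 m; q_3 = 0.70 × 1.92 × 4 = 5.376 m³/s
w_4 = (14.4 − 9.4)/2 = 2.5 m; q_4 = 0.87 × 2.06 × 2.5 = 4.481 m³/s
w_5 = (16.9 − 10.5)/2 = 3.2 m; q_5 = 0.83 × 1.57 × 3.2 = 4.170 m³/s
Stations 1, 6 contribute zero (depth or velocity is 0).
Q = Σ qᵢ = 16.19 m³/s

16.2 m³/s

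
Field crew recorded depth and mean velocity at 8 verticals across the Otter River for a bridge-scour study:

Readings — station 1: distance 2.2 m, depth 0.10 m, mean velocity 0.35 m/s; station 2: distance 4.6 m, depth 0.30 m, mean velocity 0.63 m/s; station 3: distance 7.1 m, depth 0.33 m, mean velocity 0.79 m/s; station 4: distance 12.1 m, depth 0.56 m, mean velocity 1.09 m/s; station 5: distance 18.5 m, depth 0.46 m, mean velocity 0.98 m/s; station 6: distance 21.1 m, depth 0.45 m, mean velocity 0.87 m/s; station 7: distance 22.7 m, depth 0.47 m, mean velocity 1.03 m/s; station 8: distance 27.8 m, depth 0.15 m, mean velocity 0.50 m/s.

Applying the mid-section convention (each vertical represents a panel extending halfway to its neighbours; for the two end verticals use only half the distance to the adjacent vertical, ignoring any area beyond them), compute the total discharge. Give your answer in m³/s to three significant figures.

w_1 = (4.6 − 2.2)/2 = 1.2 m; q_1 = 0.35 × 0.10 × 1.2 = 0.04200 m³/s
w_2 = (7.1 − 2.2)/2 = 2.45 m; q_2 = 0.63 × 0.30 × 2.45 = 0.4631 m³/s
w_3 = (12.1 − 4.6)/2 = 3.75 m; q_3 = 0.79 × 0.33 × 3.75 = 0.9776 m³/s
w_4 = (18.5 − 7.1)/2 = 5.7 m; q_4 = 1.09 × 0.56 × 5.7 = 3.479 m³/s
w_5 = (21.1 − 12.1)/2 = 4.5 m; q_5 = 0.98 × 0.46 × 4.5 = 2.029 m³/s
w_6 = (22.7 − 18.5)/2 = 2.1 m; q_6 = 0.87 × 0.45 × 2.1 = 0.8222 m³/s
w_7 = (27.8 − 21.1)/2 = 3.35 m; q_7 = 1.03 × 0.47 × 3.35 = 1.622 m³/s
w_8 = (27.8 − 22.7)/2 = 2.55 m; q_8 = 0.50 × 0.15 × 2.55 = 0.1913 m³/s
Q = Σ qᵢ = 9.626 m³/s

9.63 m³/s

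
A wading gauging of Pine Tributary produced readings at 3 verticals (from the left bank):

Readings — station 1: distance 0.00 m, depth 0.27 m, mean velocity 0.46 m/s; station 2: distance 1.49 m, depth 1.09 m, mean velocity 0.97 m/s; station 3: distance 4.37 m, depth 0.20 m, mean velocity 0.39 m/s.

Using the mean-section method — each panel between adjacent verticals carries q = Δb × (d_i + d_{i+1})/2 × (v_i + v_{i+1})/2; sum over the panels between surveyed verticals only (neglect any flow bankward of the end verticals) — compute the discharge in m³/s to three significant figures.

1.99 m³/s

Panel 1-2: Δb = 1.49 m, d̄ = (0.27+1.09)/2 = 0.68, v̄ = (0.46+0.97)/2 = 0.715 → q = 1.49×0.68×0.715 = 0.7244 m³/s
Panel 2-3: Δb = 2.88 m, d̄ = (1.09+0.20)/2 = 0.645, v̄ = (0.97+0.39)/2 = 0.68 → q = 2.88×0.645×0.68 = 1.263 m³/s
Q = Σ q = 1.988 m³/s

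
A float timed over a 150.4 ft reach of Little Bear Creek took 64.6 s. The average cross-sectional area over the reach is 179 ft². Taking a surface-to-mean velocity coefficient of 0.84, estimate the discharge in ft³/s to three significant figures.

350 ft³/s

v_surface = L / t̄ = 150.4 / 64.6 = 2.328 ft/s
v_mean = 0.84 × 2.328 = 1.956 ft/s
Q = A × v_mean = 179 × 1.956 = 350.1 ft³/s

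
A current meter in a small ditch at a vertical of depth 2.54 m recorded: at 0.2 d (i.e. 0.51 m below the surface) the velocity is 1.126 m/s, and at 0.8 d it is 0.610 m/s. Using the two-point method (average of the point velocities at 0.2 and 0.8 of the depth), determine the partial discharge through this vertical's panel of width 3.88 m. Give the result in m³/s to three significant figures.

8.55 m³/s

v̄ = (1.126 + 0.610) / 2 = 0.8680 m/s
q = v̄ × d × w = 0.8680 × 2.54 × 3.88 = 8.554 m³/s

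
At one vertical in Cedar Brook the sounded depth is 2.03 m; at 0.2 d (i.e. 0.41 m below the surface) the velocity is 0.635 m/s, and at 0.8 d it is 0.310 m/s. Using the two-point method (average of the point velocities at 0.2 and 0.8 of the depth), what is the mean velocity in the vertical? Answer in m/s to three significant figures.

v̄ = (0.635 + 0.310) / 2 = 0.4725 m/s

0.473 m/s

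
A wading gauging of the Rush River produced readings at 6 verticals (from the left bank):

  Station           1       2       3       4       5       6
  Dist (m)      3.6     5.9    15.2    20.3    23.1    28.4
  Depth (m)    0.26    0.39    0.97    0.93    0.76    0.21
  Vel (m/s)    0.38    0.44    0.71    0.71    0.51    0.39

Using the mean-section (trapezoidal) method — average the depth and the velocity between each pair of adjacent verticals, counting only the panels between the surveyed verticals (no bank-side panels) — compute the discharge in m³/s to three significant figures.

Panel 1-2: Δb = 2.3 m, d̄ = (0.26+0.39)/2 = 0.325, v̄ = (0.38+0.44)/2 = 0.41 → q = 2.3×0.325×0.41 = 0.3065 m³/s
Panel 2-3: Δb = 9.3 m, d̄ = (0.39+0.97)/2 = 0.68, v̄ = (0.44+0.71)/2 = 0.575 → q = 9.3×0.68×0.575 = 3.636 m³/s
Panel 3-4: Δb = 5.1 m, d̄ = (0.97+0.93)/2 = 0.95, v̄ = (0.71+0.71)/2 = 0.71 → q = 5.1×0.95×0.71 = 3.440 m³/s
Panel 4-5: Δb = 2.8 m, d̄ = (0.93+0.76)/2 = 0.845, v̄ = (0.71+0.51)/2 = 0.61 → q = 2.8×0.845×0.61 = 1.443 m³/s
Panel 5-6: Δb = 5.3 m, d̄ = (0.76+0.21)/2 = 0.485, v̄ = (0.51+0.39)/2 = 0.45 → q = 5.3×0.485×0.45 = 1.157 m³/s
Q = Σ q = 9.983 m³/s

9.98 m³/s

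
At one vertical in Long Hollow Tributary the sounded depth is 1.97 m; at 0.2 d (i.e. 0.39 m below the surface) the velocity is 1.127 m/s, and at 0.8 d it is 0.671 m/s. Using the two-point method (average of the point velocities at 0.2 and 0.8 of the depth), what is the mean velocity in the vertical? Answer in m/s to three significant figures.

v̄ = (1.127 + 0.671) / 2 = 0.8990 m/s

0.899 m/s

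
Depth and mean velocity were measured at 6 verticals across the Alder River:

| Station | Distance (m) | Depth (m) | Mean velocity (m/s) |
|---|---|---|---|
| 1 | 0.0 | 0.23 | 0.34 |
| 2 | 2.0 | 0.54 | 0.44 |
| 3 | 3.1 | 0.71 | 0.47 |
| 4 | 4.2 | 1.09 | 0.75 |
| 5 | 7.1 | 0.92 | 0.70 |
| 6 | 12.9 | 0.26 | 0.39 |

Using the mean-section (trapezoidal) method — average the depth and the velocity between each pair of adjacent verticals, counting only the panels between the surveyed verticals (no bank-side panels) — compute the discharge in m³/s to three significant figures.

Panel 1-2: Δb = 2 m, d̄ = (0.23+0.54)/2 = 0.385, v̄ = (0.34+0.44)/2 = 0.39 → q = 2×0.385×0.39 = 0.3003 m³/s
Panel 2-3: Δb = 1.1 m, d̄ = (0.54+0.71)/2 = 0.625, v̄ = (0.44+0.47)/2 = 0.455 → q = 1.1×0.625×0.455 = 0.3128 m³/s
Panel 3-4: Δb = 1.1 m, d̄ = (0.71+1.09)/2 = 0.9, v̄ = (0.47+0.75)/2 = 0.61 → q = 1.1×0.9×0.61 = 0.6039 m³/s
Panel 4-5: Δb = 2.9 m, d̄ = (1.09+0.92)/2 = 1.005, v̄ = (0.75+0.70)/2 = 0.725 → q = 2.9×1.005×0.725 = 2.113 m³/s
Panel 5-6: Δb = 5.8 m, d̄ = (0.92+0.26)/2 = 0.59, v̄ = (0.70+0.39)/2 = 0.545 → q = 5.8×0.59×0.545 = 1.865 m³/s
Q = Σ q = 5.195 m³/s

5.20 m³/s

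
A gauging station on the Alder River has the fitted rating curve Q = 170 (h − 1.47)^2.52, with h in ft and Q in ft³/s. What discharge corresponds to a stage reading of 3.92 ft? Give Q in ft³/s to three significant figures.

Q = 170 × (3.92 − 1.47)^2.52 = 170 × 2.45^2.52 = 1626 ft³/s

1630 ft³/s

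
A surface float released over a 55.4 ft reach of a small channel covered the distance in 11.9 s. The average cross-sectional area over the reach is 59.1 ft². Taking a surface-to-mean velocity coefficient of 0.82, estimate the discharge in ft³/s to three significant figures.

v_surface = L / t̄ = 55.4 / 11.9 = 4.655 ft/s
v_mean = 0.82 × 4.655 = 3.817 ft/s
Q = A × v_mean = 59.1 × 3.817 = 225.6 ft³/s

226 ft³/s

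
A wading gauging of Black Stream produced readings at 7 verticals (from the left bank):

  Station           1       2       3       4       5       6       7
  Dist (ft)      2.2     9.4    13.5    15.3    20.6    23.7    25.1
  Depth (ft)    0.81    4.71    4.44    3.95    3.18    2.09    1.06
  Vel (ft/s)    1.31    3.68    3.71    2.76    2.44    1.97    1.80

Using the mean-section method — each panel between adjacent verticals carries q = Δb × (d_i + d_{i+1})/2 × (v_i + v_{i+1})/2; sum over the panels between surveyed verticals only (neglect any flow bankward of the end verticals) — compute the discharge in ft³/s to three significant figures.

215 ft³/s

Panel 1-2: Δb = 7.2 ft, d̄ = (0.81+4.71)/2 = 2.76, v̄ = (1.31+3.68)/2 = 2.495 → q = 7.2×2.76×2.495 = 49.58 ft³/s
Panel 2-3: Δb = 4.1 ft, d̄ = (4.71+4.44)/2 = 4.575, v̄ = (3.68+3.71)/2 = 3.695 → q = 4.1×4.575×3.695 = 69.31 ft³/s
Panel 3-4: Δb = 1.8 ft, d̄ = (4.44+3.95)/2 = 4.195, v̄ = (3.71+2.76)/2 = 3.235 → q = 1.8×4.195×3.235 = 24.43 ft³/s
Panel 4-5: Δb = 5.3 ft, d̄ = (3.95+3.18)/2 = 3.565, v̄ = (2.76+2.44)/2 = 2.6 → q = 5.3×3.565×2.6 = 49.13 ft³/s
Panel 5-6: Δb = 3.1 ft, d̄ = (3.18+2.09)/2 = 2.635, v̄ = (2.44+1.97)/2 = 2.205 → q = 3.1×2.635×2.205 = 18.01 ft³/s
Panel 6-7: Δb = 1.4 ft, d̄ = (2.09+1.06)/2 = 1.575, v̄ = (1.97+1.80)/2 = 1.885 → q = 1.4×1.575×1.885 = 4.156 ft³/s
Q = Σ q = 214.6 ft³/s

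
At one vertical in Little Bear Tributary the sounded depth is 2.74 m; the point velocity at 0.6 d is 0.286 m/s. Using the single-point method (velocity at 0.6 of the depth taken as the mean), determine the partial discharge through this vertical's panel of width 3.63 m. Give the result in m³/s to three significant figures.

v̄ = v₀.₆ = 0.286 m/s
q = v̄ × d × w = 0.2860 × 2.74 × 3.63 = 2.845 m³/s

2.84 m³/s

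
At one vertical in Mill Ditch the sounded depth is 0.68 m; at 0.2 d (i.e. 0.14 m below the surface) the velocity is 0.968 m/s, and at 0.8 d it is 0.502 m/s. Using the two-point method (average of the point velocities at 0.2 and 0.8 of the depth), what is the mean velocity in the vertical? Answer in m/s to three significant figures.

v̄ = (0.968 + 0.502) / 2 = 0.7350 m/s

0.735 m/s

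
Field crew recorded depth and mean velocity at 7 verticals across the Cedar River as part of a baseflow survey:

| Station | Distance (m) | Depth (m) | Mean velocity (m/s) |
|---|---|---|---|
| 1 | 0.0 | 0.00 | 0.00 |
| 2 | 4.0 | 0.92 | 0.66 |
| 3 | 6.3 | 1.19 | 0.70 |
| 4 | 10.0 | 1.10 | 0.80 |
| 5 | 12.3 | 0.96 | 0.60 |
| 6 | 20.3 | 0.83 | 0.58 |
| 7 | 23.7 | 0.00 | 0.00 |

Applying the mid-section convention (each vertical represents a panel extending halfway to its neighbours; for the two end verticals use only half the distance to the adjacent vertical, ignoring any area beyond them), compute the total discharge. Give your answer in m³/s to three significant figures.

w_2 = (6.3 − 0.0)/2 = 3.15 m; q_2 = 0.66 × 0.92 × 3.15 = 1.913 m³/s
w_3 = (10.0 − 4.0)/2 = 3 m; q_3 = 0.70 × 1.19 × 3 = 2.499 m³/s
w_4 = (12.3 − 6.3)/2 = 3 m; q_4 = 0.80 × 1.10 × 3 = 2.640 m³/s
w_5 = (20.3 − 10.0)/2 = 5.15 m; q_5 = 0.60 × 0.96 × 5.15 = 2.966 m³/s
w_6 = (23.7 − 12.3)/2 = 5.7 m; q_6 = 0.58 × 0.83 × 5.7 = 2.744 m³/s
Stations 1, 7 contribute zero (depth or velocity is 0).
Q = Σ qᵢ = 12.76 m³/s

12.8 m³/s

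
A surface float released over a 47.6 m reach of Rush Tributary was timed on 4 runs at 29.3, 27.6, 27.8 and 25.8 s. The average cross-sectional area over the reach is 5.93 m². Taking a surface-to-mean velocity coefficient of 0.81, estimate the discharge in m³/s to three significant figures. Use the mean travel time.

8.28 m³/s

t̄ = (29.3 + 27.6 + 27.8 + 25.8) / 4 = 27.625 s
v_surface = L / t̄ = 47.6 / 27.625 = 1.723 m/s
v_mean = 0.81 × 1.723 = 1.396 m/s
Q = A × v_mean = 5.93 × 1.396 = 8.276 m³/s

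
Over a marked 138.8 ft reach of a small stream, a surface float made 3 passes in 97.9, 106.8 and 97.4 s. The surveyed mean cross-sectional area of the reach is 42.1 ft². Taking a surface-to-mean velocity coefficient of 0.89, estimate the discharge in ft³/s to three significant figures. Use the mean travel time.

51.6 ft³/s

t̄ = (97.9 + 106.8 + 97.4) / 3 = 100.7 s
v_surface = L / t̄ = 138.8 / 100.7 = 1.378 ft/s
v_mean = 0.89 × 1.378 = 1.227 ft/s
Q = A × v_mean = 42.1 × 1.227 = 51.65 ft³/s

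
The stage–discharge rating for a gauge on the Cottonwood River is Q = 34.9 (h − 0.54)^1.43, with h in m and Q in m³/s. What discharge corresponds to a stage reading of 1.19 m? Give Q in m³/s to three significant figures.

Q = 34.9 × (1.19 − 0.54)^1.43 = 34.9 × 0.65^1.43 = 18.85 m³/s

18.8 m³/s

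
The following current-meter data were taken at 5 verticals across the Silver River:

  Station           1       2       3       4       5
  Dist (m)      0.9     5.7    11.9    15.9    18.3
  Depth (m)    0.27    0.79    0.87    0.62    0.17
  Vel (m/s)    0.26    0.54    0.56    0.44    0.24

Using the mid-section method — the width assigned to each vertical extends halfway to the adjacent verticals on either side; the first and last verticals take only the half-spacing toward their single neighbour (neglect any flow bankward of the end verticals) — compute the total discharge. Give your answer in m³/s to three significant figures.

5.92 m³/s

w_1 = (5.7 − 0.9)/2 = 2.4 m; q_1 = 0.26 × 0.27 × 2.4 = 0.1685 m³/s
w_2 = (11.9 − 0.9)/2 = 5.5 m; q_2 = 0.54 × 0.79 × 5.5 = 2.346 m³/s
w_3 = (15.9 − 5.7)/2 = 5.1 m; q_3 = 0.56 × 0.87 × 5.1 = 2.485 m³/s
w_4 = (18.3 − 11.9)/2 = 3.2 m; q_4 = 0.44 × 0.62 × 3.2 = 0.8730 m³/s
w_5 = (18.3 − 15.9)/2 = 1.2 m; q_5 = 0.24 × 0.17 × 1.2 = 0.04896 m³/s
Q = Σ qᵢ = 5.921 m³/s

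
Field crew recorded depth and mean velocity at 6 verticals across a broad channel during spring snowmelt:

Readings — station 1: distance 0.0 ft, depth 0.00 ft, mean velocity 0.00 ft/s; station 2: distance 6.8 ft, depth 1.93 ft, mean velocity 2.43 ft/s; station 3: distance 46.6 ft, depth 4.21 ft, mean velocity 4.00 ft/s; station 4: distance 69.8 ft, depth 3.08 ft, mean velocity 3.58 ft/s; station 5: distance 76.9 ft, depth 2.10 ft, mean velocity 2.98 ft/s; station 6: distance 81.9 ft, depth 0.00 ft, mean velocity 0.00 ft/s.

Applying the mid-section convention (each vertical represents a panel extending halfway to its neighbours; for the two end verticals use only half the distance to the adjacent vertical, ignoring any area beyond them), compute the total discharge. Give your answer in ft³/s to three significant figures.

845 ft³/s

w_2 = (46.6 − 0.0)/2 = 23.3 ft; q_2 = 2.43 × 1.93 × 23.3 = 109.3 ft³/s
w_3 = (69.8 − 6.8)/2 = 31.5 ft; q_3 = 4.00 × 4.21 × 31.5 = 530.5 ft³/s
w_4 = (76.9 − 46.6)/2 = 15.15 ft; q_4 = 3.58 × 3.08 × 15.15 = 167.0 ft³/s
w_5 = (81.9 − 69.8)/2 = 6.05 ft; q_5 = 2.98 × 2.10 × 6.05 = 37.86 ft³/s
Stations 1, 6 contribute zero (depth or velocity is 0).
Q = Σ qᵢ = 844.6 ft³/s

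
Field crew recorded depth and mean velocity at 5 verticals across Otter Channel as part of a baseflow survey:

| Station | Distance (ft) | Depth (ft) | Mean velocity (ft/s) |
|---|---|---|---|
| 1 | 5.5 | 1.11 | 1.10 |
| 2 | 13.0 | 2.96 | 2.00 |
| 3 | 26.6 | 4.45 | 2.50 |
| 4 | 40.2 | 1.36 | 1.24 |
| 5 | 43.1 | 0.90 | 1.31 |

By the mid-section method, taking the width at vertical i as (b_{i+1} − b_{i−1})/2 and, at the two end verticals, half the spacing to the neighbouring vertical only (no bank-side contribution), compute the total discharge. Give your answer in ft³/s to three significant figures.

w_1 = (13.0 − 5.5)/2 = 3.75 ft; q_1 = 1.10 × 1.11 × 3.75 = 4.579 ft³/s
w_2 = (26.6 − 5.5)/2 = 10.55 ft; q_2 = 2.00 × 2.96 × 10.55 = 62.46 ft³/s
w_3 = (40.2 − 13.0)/2 = 13.6 ft; q_3 = 2.50 × 4.45 × 13.6 = 151.3 ft³/s
w_4 = (43.1 − 26.6)/2 = 8.25 ft; q_4 = 1.24 × 1.36 × 8.25 = 13.91 ft³/s
w_5 = (43.1 − 40.2)/2 = 1.45 ft; q_5 = 1.31 × 0.90 × 1.45 = 1.710 ft³/s
Q = Σ qᵢ = 234.0 ft³/s

234 ft³/s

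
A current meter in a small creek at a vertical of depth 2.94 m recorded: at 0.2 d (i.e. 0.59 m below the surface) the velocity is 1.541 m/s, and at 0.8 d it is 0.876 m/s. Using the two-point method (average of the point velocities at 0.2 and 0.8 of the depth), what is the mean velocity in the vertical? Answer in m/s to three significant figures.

v̄ = (1.541 + 0.876) / 2 = 1.209 m/s

1.21 m/s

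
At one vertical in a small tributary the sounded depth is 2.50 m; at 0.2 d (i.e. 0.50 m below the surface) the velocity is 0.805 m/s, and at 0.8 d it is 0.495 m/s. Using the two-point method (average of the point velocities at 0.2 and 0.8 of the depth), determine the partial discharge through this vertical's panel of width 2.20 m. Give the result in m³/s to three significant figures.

v̄ = (0.805 + 0.495) / 2 = 0.6500 m/s
q = v̄ × d × w = 0.6500 × 2.50 × 2.20 = 3.575 m³/s

3.58 m³/s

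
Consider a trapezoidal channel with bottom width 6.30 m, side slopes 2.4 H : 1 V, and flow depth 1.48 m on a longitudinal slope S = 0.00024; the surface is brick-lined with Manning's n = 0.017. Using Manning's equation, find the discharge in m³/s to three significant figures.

13.7 m³/s

A = (b + z·y)·y = (6.30 + 2.4×1.48)×1.48 = 14.58 m²
P = b + 2y√(1+z²) = 6.30 + 2×1.48×√(1+2.4²) = 14.00 m
R = A/P = 14.58/14.00 = 1.042 m
Q = (1/n)·A·R^(2/3)·S^(1/2) = (1/0.017) × 14.58 × 1.042^(2/3) × 0.00024^(1/2) = 13.66 m³/s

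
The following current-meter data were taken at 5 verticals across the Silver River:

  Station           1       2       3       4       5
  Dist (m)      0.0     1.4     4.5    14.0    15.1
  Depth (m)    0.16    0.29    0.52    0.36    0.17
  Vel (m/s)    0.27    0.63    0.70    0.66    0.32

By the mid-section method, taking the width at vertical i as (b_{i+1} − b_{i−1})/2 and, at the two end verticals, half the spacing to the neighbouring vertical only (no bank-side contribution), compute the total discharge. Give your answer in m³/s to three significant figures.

4.02 m³/s

w_1 = (1.4 − 0.0)/2 = 0.7 m; q_1 = 0.27 × 0.16 × 0.7 = 0.03024 m³/s
w_2 = (4.5 − 0.0)/2 = 2.25 m; q_2 = 0.63 × 0.29 × 2.25 = 0.4111 m³/s
w_3 = (14.0 − 1.4)/2 = 6.3 m; q_3 = 0.70 × 0.52 × 6.3 = 2.293 m³/s
w_4 = (15.1 − 4.5)/2 = 5.3 m; q_4 = 0.66 × 0.36 × 5.3 = 1.259 m³/s
w_5 = (15.1 − 14.0)/2 = 0.55 m; q_5 = 0.32 × 0.17 × 0.55 = 0.02992 m³/s
Q = Σ qᵢ = 4.024 m³/s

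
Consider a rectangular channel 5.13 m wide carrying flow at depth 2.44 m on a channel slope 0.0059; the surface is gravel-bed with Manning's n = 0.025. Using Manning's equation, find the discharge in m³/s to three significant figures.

A = b·y = 5.13 × 2.44 = 12.52 m²
P = b + 2y = 5.13 + 2×2.44 = 10.01 m
R = A/P = 12.52/10.01 = 1.250 m
Q = (1/n)·A·R^(2/3)·S^(1/2) = (1/0.025) × 12.52 × 1.250^(2/3) × 0.0059^(1/2) = 44.64 m³/s

44.6 m³/s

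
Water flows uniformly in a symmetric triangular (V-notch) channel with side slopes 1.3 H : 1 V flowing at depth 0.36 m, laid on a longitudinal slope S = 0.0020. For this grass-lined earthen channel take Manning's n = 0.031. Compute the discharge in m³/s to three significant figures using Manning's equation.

0.0664 m³/s

A = z·y² = 1.3×0.36² = 0.1685 m²
P = 2y√(1+z²) = 2×0.36×√(1+1.3²) = 1.181 m
R = A/P = 0.1685/1.181 = 0.1427 m
Q = (1/n)·A·R^(2/3)·S^(1/2) = (1/0.031) × 0.1685 × 0.1427^(2/3) × 0.0020^(1/2) = 0.06636 m³/s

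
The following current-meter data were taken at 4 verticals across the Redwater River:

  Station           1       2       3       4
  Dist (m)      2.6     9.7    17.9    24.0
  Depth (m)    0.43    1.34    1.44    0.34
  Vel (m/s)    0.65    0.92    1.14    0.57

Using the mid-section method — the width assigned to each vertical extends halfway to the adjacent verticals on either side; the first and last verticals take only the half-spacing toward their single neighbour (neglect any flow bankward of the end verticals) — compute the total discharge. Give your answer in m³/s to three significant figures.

w_1 = (9.7 − 2.6)/2 = 3.55 m; q_1 = 0.65 × 0.43 × 3.55 = 0.9922 m³/s
w_2 = (17.9 − 2.6)/2 = 7.65 m; q_2 = 0.92 × 1.34 × 7.65 = 9.431 m³/s
w_3 = (24.0 − 9.7)/2 = 7.15 m; q_3 = 1.14 × 1.44 × 7.15 = 11.74 m³/s
w_4 = (24.0 − 17.9)/2 = 3.05 m; q_4 = 0.57 × 0.34 × 3.05 = 0.5911 m³/s
Q = Σ qᵢ = 22.75 m³/s

22.8 m³/s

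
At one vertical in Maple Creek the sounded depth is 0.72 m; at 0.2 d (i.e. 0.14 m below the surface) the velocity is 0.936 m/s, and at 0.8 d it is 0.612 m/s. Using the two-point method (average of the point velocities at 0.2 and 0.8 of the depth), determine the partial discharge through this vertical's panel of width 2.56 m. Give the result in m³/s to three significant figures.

1.43 m³/s

v̄ = (0.936 + 0.612) / 2 = 0.7740 m/s
q = v̄ × d × w = 0.7740 × 0.72 × 2.56 = 1.427 m³/s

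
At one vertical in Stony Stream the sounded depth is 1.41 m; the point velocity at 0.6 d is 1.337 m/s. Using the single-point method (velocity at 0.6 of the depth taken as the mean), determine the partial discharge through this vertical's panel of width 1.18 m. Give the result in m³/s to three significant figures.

2.22 m³/s

v̄ = v₀.₆ = 1.337 m/s
q = v̄ × d × w = 1.337 × 1.41 × 1.18 = 2.225 m³/s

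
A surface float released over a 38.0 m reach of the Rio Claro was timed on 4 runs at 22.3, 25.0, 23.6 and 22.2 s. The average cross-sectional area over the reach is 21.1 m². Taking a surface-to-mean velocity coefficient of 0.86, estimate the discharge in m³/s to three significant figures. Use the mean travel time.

29.6 m³/s

t̄ = (22.3 + 25.0 + 23.6 + 22.2) / 4 = 23.275 s
v_surface = L / t̄ = 38.0 / 23.275 = 1.633 m/s
v_mean = 0.86 × 1.633 = 1.404 m/s
Q = A × v_mean = 21.1 × 1.404 = 29.63 m³/s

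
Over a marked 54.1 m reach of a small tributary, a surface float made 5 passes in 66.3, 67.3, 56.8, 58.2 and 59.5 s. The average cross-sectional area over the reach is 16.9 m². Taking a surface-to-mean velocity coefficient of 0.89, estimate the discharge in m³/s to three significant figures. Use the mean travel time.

t̄ = (66.3 + 67.3 + 56.8 + 58.2 + 59.5) / 5 = 61.62 s
v_surface = L / t̄ = 54.1 / 61.62 = 0.8780 m/s
v_mean = 0.89 × 0.8780 = 0.7814 m/s
Q = A × v_mean = 16.9 × 0.7814 = 13.21 m³/s

13.2 m³/s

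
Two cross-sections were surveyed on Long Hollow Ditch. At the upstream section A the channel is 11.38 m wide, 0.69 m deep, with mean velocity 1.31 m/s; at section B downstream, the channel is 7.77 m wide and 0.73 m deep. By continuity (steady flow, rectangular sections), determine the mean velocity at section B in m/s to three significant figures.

Q = A₁V₁ = (11.38×0.69) × 1.31 = 10.29 m³/s
A₂ = 7.77 × 0.73 = 5.672 m²
V₂ = Q/A₂ = 10.29/5.672 = 1.814 m/s

1.81 m/s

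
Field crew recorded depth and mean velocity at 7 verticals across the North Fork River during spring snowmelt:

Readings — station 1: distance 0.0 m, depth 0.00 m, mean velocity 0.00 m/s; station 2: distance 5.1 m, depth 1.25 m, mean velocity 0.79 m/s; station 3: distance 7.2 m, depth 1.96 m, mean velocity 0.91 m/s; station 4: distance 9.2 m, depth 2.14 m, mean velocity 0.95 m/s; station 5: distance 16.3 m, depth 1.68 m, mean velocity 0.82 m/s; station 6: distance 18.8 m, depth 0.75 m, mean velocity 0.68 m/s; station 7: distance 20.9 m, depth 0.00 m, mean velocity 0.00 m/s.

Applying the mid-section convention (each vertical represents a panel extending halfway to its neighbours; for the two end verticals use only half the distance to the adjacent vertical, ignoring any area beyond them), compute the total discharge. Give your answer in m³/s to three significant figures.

w_2 = (7.2 − 0.0)/2 = 3.6 m; q_2 = 0.79 × 1.25 × 3.6 = 3.555 m³/s
w_3 = (9.2 − 5.1)/2 = 2.05 m; q_3 = 0.91 × 1.96 × 2.05 = 3.656 m³/s
w_4 = (16.3 − 7.2)/2 = 4.55 m; q_4 = 0.95 × 2.14 × 4.55 = 9.250 m³/s
w_5 = (18.8 − 9.2)/2 = 4.8 m; q_5 = 0.82 × 1.68 × 4.8 = 6.612 m³/s
w_6 = (20.9 − 16.3)/2 = 2.3 m; q_6 = 0.68 × 0.75 × 2.3 = 1.173 m³/s
Stations 1, 7 contribute zero (depth or velocity is 0).
Q = Σ qᵢ = 24.25 m³/s

24.2 m³/s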